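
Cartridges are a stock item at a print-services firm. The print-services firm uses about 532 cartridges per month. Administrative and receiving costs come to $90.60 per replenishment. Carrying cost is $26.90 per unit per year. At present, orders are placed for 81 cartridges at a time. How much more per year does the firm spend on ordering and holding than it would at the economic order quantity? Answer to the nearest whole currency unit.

Extra cost ≈ $2,652 per year

Annual demand D = 532 × 12 = 6,384.
EOQ = √(2DS/H) = √(2 × 6,384 × 90.6 / 26.9) ≈ 207.37.
Cost at Q* = (D/Q*)S + (Q*/2)H = √(2DSH) ≈ $5,578.30.
Cost at Q = 81: (6,384/81)×90.6 + (81/2)×26.9 = $7,140.62 + $1,089.45 = $8,230.07.
Excess = $8,230.07 − $5,578.30 = $2,651.77.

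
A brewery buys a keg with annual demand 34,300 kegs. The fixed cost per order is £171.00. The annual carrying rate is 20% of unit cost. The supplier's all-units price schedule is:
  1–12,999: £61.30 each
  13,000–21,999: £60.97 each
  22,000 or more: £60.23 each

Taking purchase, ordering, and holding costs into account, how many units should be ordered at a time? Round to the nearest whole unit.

Holding cost per unit per year at price C is H = 0.20·C.
Evaluate total cost at each tier's feasible EOQ or, if the EOQ is below the tier, at the tier's minimum quantity.
EOQ at £61.30 = 978.2 (feasible in tier 1): TC = 34,300×£61.30 + (34,300/978.2)×171 + (978.2/2)×0.20×£61.30 = £2,114,582.38.
EOQ at £60.97 = 980.8 < 13000, so use break Q=13000: TC = 34,300×£60.97 + (34,300/13000.0)×171 + (13000.0/2)×0.20×£60.97 = £2,170,983.18.
EOQ at £60.23 = 986.8 < 22000, so use break Q=22000: TC = 34,300×£60.23 + (34,300/22000.0)×171 + (22000.0/2)×0.20×£60.23 = £2,198,661.60.
Lowest total cost is £2,114,582.38 at Q = 978.2.

Q* ≈ 978 kegs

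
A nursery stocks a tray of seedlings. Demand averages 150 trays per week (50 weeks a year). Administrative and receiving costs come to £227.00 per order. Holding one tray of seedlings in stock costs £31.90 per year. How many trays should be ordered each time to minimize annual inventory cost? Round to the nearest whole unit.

Q* ≈ 327 trays

Annual demand D = 150 × 50 = 7,500.
EOQ = √(2DS / H) = √(2 × 7,500 × 227 / 31.9).
= √(3,405,000 / 31.9) = √106,739.8119 ≈ 326.711.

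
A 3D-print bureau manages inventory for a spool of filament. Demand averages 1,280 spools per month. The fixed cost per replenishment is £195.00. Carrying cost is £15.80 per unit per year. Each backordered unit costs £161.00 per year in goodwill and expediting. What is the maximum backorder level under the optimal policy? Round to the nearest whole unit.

S* ≈ 58 spools

Annual demand D = 1,280 × 12 = 15,360.
With planned backorders, Q* = √(2DS/H) · √((H+B)/B).
√(2DS/H) = √(2 × 15,360 × 195 / 15.8) = 615.743.
√((H+B)/B) = √((15.8+161)/161) = 1.0479.
Q* ≈ 645.249.
S* = Q* · H/(H+B) = 645.249 × 15.8/176.8 ≈ 57.664.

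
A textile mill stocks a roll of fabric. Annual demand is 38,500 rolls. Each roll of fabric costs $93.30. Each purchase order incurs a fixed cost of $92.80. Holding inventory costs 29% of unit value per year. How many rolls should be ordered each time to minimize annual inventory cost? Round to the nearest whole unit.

Holding cost H = 0.29 × $93.30 = $27.0570 per unit per year.
EOQ = √(2DS / H) = √(2 × 38,500 × 92.8 / 27.057).
= √(7,145,600 / 27.057) = √264,094.3194 ≈ 513.901.

Q* ≈ 514 rolls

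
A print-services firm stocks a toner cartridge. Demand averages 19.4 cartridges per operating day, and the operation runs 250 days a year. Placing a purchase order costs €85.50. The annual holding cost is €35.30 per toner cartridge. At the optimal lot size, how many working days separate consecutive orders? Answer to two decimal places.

Annual demand D = 19.4 × 250 = 4,850.
The optimal lot size = √(2DS/H) = √(2 × 4,850 × 85.5 / 35.3) ≈ 153.28.
Cycle time = Q*/D × 250 = 153.28 / 4,850 × 250 ≈ 7.901 days.

T ≈ 7.90 days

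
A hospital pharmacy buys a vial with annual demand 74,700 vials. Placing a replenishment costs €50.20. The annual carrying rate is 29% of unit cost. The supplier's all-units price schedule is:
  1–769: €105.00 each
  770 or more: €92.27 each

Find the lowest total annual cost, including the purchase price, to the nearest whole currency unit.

TC* ≈ €6,907,741

Holding cost per unit per year at price C is H = 0.29·C.
For each price level, check whether its EOQ is feasible; otherwise the best quantity at that price is the breakpoint.
EOQ at €105.00 = 496.3 (feasible in tier 1): TC = 74,700×€105.00 + (74,700/496.3)×50.2 + (496.3/2)×0.29×€105.00 = €7,858,611.96.
EOQ at €92.27 = 529.4 < 770, so use break Q=770: TC = 74,700×€92.27 + (74,700/770.0)×50.2 + (770.0/2)×0.29×€92.27 = €6,907,741.00.
Lowest total cost among the candidates is at Q = 770.0.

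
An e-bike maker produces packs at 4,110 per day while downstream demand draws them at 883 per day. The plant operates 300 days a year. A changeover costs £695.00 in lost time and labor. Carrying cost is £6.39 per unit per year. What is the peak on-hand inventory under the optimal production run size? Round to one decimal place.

Annual demand D = 883 × 300 = 264,900.
Production build-up factor (1 − d/p) = 1 − 883/4,110 = 0.7852.
Q* = √(2DS / (H(1 − d/p))) = √(2 × 264,900 × 695 / (6.39 × 0.7852)).
= √(368,211,000 / 5.0172) ≈ 8566.815.
Maximum inventory = Q*(1 − d/p) = 8566.815 × 0.7852 ≈ 6726.304.

I_max ≈ 6,726.3 packs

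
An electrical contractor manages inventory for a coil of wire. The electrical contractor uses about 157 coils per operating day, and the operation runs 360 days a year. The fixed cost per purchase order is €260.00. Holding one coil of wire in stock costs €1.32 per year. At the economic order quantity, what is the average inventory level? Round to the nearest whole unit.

Average inventory ≈ 2,359 coils

Annual demand D = 157 × 360 = 56,520.
EOQ = √(2DS/H) = √(2 × 56,520 × 260 / 1.32) ≈ 4718.63.
Average inventory = Q*/2 ≈ 4718.63 / 2 = 2359.314.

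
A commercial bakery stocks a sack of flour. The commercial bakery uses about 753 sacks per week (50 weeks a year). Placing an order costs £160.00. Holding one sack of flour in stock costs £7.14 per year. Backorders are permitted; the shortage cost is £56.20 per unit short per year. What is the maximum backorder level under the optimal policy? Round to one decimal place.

S* ≈ 155.5 sacks

Annual demand D = 753 × 50 = 37,650.
With planned backorders, Q* = √(2DS/H) · √((H+B)/B).
√(2DS/H) = √(2 × 37,650 × 160 / 7.14) = 1298.998.
√((H+B)/B) = √((7.14+56.2)/56.2) = 1.0616.
Q* ≈ 1379.048.
S* = Q* · H/(H+B) = 1379.048 × 7.14/63.34 ≈ 155.453.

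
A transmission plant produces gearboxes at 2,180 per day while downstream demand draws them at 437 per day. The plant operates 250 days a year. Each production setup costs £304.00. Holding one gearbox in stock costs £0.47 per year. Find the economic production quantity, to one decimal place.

Annual demand D = 437 × 250 = 109,250.
Production build-up factor (1 − d/p) = 1 − 437/2,180 = 0.7995.
Q* = √(2DS / (H(1 − d/p))) = √(2 × 109,250 × 304 / (0.47 × 0.7995)).
= √(66,424,000 / 0.3758) ≈ 13295.147.

Q* ≈ 13,295.1 gearboxes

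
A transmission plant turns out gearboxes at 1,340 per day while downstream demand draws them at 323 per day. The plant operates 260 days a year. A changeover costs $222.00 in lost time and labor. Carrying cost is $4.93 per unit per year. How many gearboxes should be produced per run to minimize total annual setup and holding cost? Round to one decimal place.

Q* ≈ 3,156.8 gearboxes

Annual demand D = 323 × 260 = 83,980.
Production build-up factor (1 − d/p) = 1 − 323/1,340 = 0.7590.
Q* = √(2DS / (H(1 − d/p))) = √(2 × 83,980 × 222 / (4.93 × 0.7590)).
= √(37,287,120 / 3.7416) ≈ 3156.806.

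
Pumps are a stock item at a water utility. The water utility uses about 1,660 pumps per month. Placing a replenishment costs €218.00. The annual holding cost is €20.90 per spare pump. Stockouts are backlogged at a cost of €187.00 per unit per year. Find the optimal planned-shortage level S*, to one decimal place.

Annual demand D = 1,660 × 12 = 19,920.
With planned backorders, Q* = √(2DS/H) · √((H+B)/B).
√(2DS/H) = √(2 × 19,920 × 218 / 20.9) = 644.636.
√((H+B)/B) = √((20.9+187)/187) = 1.0544.
Q* ≈ 679.706.
S* = Q* · H/(H+B) = 679.706 × 20.9/207.9 ≈ 68.330.

S* ≈ 68.3 pumps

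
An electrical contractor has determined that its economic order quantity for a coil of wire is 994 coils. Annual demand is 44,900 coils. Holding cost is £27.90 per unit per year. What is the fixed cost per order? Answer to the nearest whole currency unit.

S ≈ £307

Squaring Q* = √(2DS/H) gives Q*² = 2DS/H.
From Q* = √(2DS/H): S = Q*²H / (2D) = 994² × 27.9 / (2 × 44,900) = 306.9733.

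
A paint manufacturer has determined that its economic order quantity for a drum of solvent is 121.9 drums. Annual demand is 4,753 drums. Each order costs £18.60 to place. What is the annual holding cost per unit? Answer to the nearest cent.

H ≈ £11.90

Squaring Q* = √(2DS/H) gives Q*² = 2DS/H.
From Q* = √(2DS/H): H = 2DS / Q*² = 2 × 4,753 × 18.6 / 121.9² = 11.8988.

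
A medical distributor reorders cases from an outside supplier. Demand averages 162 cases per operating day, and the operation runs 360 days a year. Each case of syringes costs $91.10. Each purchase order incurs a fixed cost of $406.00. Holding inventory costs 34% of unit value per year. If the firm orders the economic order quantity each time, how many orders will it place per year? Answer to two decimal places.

N ≈ 47.17 orders per year

Annual demand D = 162 × 360 = 58,320.
Holding cost H = 0.34 × $91.10 = $30.9740 per unit per year.
The optimal lot size = √(2DS/H) = √(2 × 58,320 × 406 / 30.974) ≈ 1236.48.
Orders per year = D / Q* = 58,320 / 1236.48 ≈ 47.166.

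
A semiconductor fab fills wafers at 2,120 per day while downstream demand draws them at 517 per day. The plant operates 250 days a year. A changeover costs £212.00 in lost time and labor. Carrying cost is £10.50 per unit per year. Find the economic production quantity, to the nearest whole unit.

Annual demand D = 517 × 250 = 129,250.
Production build-up factor (1 − d/p) = 1 − 517/2,120 = 0.7561.
Q* = √(2DS / (H(1 − d/p))) = √(2 × 129,250 × 212 / (10.5 × 0.7561)).
= √(54,802,000 / 7.9394) ≈ 2627.270.

Q* ≈ 2,627 wafers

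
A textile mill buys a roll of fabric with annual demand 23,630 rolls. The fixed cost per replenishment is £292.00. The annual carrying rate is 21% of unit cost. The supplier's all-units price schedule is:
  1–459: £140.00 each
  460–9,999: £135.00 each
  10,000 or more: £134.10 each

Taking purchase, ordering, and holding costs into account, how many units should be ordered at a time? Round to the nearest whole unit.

Holding cost per unit per year at price C is H = 0.21·C.
Candidates are each tier's EOQ (if it falls in that tier) and each price-break quantity.
Tier 1 (£140.00): EOQ = 685.1 exceeds tier's upper bound 459, so this tier is dominated.
EOQ at £135.00 = 697.7 (feasible in tier 2): TC = 23,630×£135.00 + (23,630/697.7)×292 + (697.7/2)×0.21×£135.00 = £3,209,829.48.
EOQ at £134.10 = 700.0 < 10000, so use break Q=10000: TC = 23,630×£134.10 + (23,630/10000.0)×292 + (10000.0/2)×0.21×£134.10 = £3,310,278.00.
Lowest total cost is £3,209,829.48 at Q = 697.7.

Q* ≈ 698 rolls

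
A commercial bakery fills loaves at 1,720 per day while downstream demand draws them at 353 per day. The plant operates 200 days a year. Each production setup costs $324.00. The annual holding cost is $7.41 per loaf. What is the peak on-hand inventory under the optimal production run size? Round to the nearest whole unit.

Annual demand D = 353 × 200 = 70,600.
Production build-up factor (1 − d/p) = 1 − 353/1,720 = 0.7948.
Q* = √(2DS / (H(1 − d/p))) = √(2 × 70,600 × 324 / (7.41 × 0.7948)).
= √(45,748,800 / 5.8892) ≈ 2787.152.
Maximum inventory = Q*(1 − d/p) = 2787.152 × 0.7948 ≈ 2215.138.

I_max ≈ 2,215 loaves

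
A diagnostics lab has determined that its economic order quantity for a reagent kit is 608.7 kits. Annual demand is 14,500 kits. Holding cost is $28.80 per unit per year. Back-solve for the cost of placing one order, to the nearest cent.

S ≈ $367.96

Squaring Q* = √(2DS/H) gives Q*² = 2DS/H.
From Q* = √(2DS/H): S = Q*²H / (2D) = 608.7² × 28.8 / (2 × 14,500) = 367.9604.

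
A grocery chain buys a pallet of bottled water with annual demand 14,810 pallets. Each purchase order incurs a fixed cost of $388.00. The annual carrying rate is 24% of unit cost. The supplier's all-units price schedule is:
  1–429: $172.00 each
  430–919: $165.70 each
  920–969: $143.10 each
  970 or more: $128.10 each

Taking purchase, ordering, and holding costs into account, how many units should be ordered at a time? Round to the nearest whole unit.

Q* ≈ 970 pallets

Holding cost per unit per year at price C is H = 0.24·C.
Candidates are each tier's EOQ (if it falls in that tier) and each price-break quantity.
Tier 1 ($172.00): EOQ = 527.6 exceeds tier's upper bound 429, so this tier is dominated.
EOQ at $165.70 = 537.6 (feasible in tier 2): TC = 14,810×$165.70 + (14,810/537.6)×388 + (537.6/2)×0.24×$165.70 = $2,475,395.40.
EOQ at $143.10 = 578.5 < 920, so use break Q=920: TC = 14,810×$143.10 + (14,810/920.0)×388 + (920.0/2)×0.24×$143.10 = $2,141,355.20.
EOQ at $128.10 = 611.4 < 970, so use break Q=970: TC = 14,810×$128.10 + (14,810/970.0)×388 + (970.0/2)×0.24×$128.10 = $1,917,995.84.
Lowest total cost is $1,917,995.84 at Q = 970.0.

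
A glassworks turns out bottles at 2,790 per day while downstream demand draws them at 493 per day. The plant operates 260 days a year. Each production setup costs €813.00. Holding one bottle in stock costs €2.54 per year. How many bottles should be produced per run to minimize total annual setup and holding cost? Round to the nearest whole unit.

Q* ≈ 9,983 bottles

Annual demand D = 493 × 260 = 128,180.
Production build-up factor (1 − d/p) = 1 − 493/2,790 = 0.8233.
Q* = √(2DS / (H(1 − d/p))) = √(2 × 128,180 × 813 / (2.54 × 0.8233)).
= √(208,420,680 / 2.0912) ≈ 9983.324.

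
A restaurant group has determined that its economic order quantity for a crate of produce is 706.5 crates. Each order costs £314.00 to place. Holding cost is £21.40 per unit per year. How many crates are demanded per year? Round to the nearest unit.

The basic EOQ model gives Q* = √(2DS/H); rearrange for the unknown.
From Q* = √(2DS/H): D = Q*²H / (2S) = 706.5² × 21.4 / (2 × 314) = 17008.987.

D ≈ 17,009 crates per year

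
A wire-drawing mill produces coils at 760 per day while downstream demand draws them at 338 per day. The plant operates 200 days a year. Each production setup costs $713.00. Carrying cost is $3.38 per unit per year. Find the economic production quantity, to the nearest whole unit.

Annual demand D = 338 × 200 = 67,600.
Production build-up factor (1 − d/p) = 1 − 338/760 = 0.5553.
Q* = √(2DS / (H(1 − d/p))) = √(2 × 67,600 × 713 / (3.38 × 0.5553)).
= √(96,397,600 / 1.8768) ≈ 7166.801.

Q* ≈ 7,167 coils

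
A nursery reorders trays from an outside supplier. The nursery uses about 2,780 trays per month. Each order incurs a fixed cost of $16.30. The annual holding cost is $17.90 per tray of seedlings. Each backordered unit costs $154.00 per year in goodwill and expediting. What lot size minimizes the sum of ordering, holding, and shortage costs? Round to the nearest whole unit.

Annual demand D = 2,780 × 12 = 33,360.
With planned backorders, Q* = √(2DS/H) · √((H+B)/B).
√(2DS/H) = √(2 × 33,360 × 16.3 / 17.9) = 246.488.
√((H+B)/B) = √((17.9+154)/154) = 1.0565.
Q* ≈ 260.419.

Q* ≈ 260 trays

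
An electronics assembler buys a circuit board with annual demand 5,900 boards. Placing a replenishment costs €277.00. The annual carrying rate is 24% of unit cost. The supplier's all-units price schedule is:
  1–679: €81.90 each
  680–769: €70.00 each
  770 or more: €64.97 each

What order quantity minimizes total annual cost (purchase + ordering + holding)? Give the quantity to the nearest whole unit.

Q* ≈ 770 boards

Holding cost per unit per year at price C is H = 0.24·C.
Candidates are each tier's EOQ (if it falls in that tier) and each price-break quantity.
EOQ at €81.90 = 407.8 (feasible in tier 1): TC = 5,900×€81.90 + (5,900/407.8)×277 + (407.8/2)×0.24×€81.90 = €491,225.46.
EOQ at €70.00 = 441.1 < 680, so use break Q=680: TC = 5,900×€70.00 + (5,900/680.0)×277 + (680.0/2)×0.24×€70.00 = €421,115.38.
EOQ at €64.97 = 457.8 < 770, so use break Q=770: TC = 5,900×€64.97 + (5,900/770.0)×277 + (770.0/2)×0.24×€64.97 = €391,448.70.
Lowest total cost is €391,448.70 at Q = 770.0.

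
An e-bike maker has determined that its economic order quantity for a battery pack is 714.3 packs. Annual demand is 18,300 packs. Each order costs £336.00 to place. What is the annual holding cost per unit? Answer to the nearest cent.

H ≈ £24.10

Squaring Q* = √(2DS/H) gives Q*² = 2DS/H.
From Q* = √(2DS/H): H = 2DS / Q*² = 2 × 18,300 × 336 / 714.3² = 24.1023.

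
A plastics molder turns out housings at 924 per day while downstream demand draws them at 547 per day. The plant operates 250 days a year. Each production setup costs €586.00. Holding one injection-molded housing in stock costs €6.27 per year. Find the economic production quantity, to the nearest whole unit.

Q* ≈ 7,915 housings

Annual demand D = 547 × 250 = 136,750.
Production build-up factor (1 − d/p) = 1 − 547/924 = 0.4080.
Q* = √(2DS / (H(1 − d/p))) = √(2 × 136,750 × 586 / (6.27 × 0.4080)).
= √(160,271,000 / 2.5582) ≈ 7915.148.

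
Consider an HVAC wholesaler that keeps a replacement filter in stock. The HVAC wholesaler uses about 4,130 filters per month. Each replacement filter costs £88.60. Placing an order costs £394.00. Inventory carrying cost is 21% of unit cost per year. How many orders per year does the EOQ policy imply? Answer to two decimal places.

Annual demand D = 4,130 × 12 = 49,560.
Holding cost H = 0.21 × £88.60 = £18.6060 per unit per year.
Q* = √(2DS/H) = √(2 × 49,560 × 394 / 18.606) ≈ 1448.78.
Orders per year = D / Q* = 49,560 / 1448.78 ≈ 34.208.

N ≈ 34.21 orders per year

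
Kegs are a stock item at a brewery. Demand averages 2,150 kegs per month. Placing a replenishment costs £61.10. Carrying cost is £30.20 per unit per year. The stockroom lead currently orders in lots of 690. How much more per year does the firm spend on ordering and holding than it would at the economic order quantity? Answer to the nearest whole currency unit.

Annual demand D = 2,150 × 12 = 25,800.
EOQ = √(2DS/H) = √(2 × 25,800 × 61.1 / 30.2) ≈ 323.10.
Cost at Q* = (D/Q*)S + (Q*/2)H = √(2DSH) ≈ £9,757.73.
Cost at Q = 690: (25,800/690)×61.1 + (690/2)×30.2 = £2,284.61 + £10,419.00 = £12,703.61.
Excess = £12,703.61 − £9,757.73 = £2,945.88.

Extra cost ≈ £2,946 per year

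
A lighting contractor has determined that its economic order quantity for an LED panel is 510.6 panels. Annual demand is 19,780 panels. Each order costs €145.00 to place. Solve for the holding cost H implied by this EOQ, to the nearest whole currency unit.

H ≈ €22

Invert the EOQ relation Q*² = 2DS/H.
From Q* = √(2DS/H): H = 2DS / Q*² = 2 × 19,780 × 145 / 510.6² = 22.0020.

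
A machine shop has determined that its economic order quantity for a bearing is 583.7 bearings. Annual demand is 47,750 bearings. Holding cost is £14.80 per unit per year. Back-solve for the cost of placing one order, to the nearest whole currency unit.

Squaring Q* = √(2DS/H) gives Q*² = 2DS/H.
From Q* = √(2DS/H): S = Q*²H / (2D) = 583.7² × 14.8 / (2 × 47,750) = 52.8005.

S ≈ £53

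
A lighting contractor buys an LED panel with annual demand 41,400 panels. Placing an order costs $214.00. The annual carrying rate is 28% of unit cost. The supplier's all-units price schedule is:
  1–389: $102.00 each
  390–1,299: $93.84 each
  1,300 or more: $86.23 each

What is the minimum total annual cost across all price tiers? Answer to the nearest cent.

Holding cost per unit per year at price C is H = 0.28·C.
Evaluate total cost at each tier's feasible EOQ or, if the EOQ is below the tier, at the tier's minimum quantity.
Tier 1 ($102.00): EOQ = 787.7 exceeds tier's upper bound 389, so this tier is dominated.
EOQ at $93.84 = 821.2 (feasible in tier 2): TC = 41,400×$93.84 + (41,400/821.2)×214 + (821.2/2)×0.28×$93.84 = $3,906,553.20.
EOQ at $86.23 = 856.7 < 1300, so use break Q=1300: TC = 41,400×$86.23 + (41,400/1300.0)×214 + (1300.0/2)×0.28×$86.23 = $3,592,430.94.
Lowest total cost among the candidates is at Q = 1300.0.

TC* ≈ $3,592,430.94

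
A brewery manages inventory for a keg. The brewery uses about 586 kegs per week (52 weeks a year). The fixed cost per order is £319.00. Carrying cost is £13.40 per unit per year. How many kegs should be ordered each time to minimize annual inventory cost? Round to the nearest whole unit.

Annual demand D = 586 × 52 = 30,472.
EOQ = √(2DS / H) = √(2 × 30,472 × 319 / 13.4).
= √(19,441,136 / 13.4) = √1,450,831.0448 ≈ 1204.504.

Q* ≈ 1,205 kegs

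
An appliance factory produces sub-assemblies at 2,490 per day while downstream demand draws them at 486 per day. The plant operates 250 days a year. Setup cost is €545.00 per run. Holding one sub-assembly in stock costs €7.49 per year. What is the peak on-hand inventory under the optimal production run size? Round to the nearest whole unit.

I_max ≈ 3,772 sub-assemblies

Annual demand D = 486 × 250 = 121,500.
Production build-up factor (1 − d/p) = 1 − 486/2,490 = 0.8048.
Q* = √(2DS / (H(1 − d/p))) = √(2 × 121,500 × 545 / (7.49 × 0.8048)).
= √(132,435,000 / 6.0281) ≈ 4687.176.
Maximum inventory = Q*(1 − d/p) = 4687.176 × 0.8048 ≈ 3772.330.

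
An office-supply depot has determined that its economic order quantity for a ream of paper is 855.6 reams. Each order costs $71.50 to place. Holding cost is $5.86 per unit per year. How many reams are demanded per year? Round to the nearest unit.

Invert the EOQ relation Q*² = 2DS/H.
From Q* = √(2DS/H): D = Q*²H / (2S) = 855.6² × 5.86 / (2 × 71.5) = 29998.748.

D ≈ 29,999 reams per year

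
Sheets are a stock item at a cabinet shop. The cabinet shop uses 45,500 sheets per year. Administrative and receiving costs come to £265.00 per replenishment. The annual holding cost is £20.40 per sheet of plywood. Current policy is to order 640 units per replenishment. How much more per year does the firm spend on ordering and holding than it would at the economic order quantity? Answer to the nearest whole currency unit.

EOQ = √(2DS/H) = √(2 × 45,500 × 265 / 20.4) ≈ 1087.25.
Cost at Q* = (D/Q*)S + (Q*/2)H = √(2DSH) ≈ £22,179.86.
Cost at Q = 640: (45,500/640)×265 + (640/2)×20.4 = £18,839.84 + £6,528.00 = £25,367.84.
Excess = £25,367.84 − £22,179.86 = £3,187.99.

Extra cost ≈ £3,188 per year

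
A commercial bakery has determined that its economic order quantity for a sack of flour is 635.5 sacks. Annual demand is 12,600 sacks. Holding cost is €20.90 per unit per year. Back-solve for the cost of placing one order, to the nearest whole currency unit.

S ≈ €335

Invert the EOQ relation Q*² = 2DS/H.
From Q* = √(2DS/H): S = Q*²H / (2D) = 635.5² × 20.9 / (2 × 12,600) = 334.9476.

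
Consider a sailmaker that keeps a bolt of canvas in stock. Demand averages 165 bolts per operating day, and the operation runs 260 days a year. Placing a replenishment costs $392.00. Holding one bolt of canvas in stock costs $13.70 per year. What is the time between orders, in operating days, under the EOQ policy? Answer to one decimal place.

T ≈ 9.5 days

Annual demand D = 165 × 260 = 42,900.
Q* = √(2DS/H) = √(2 × 42,900 × 392 / 13.7) ≈ 1566.85.
Cycle time = Q*/D × 260 = 1566.85 / 42,900 × 260 ≈ 9.496 days.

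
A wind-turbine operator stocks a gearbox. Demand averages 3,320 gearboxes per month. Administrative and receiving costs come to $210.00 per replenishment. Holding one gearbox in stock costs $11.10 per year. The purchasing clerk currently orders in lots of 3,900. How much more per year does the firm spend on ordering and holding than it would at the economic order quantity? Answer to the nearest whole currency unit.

Extra cost ≈ $10,162 per year

Annual demand D = 3,320 × 12 = 39,840.
EOQ = √(2DS/H) = √(2 × 39,840 × 210 / 11.1) ≈ 1227.79.
Cost at Q* = (D/Q*)S + (Q*/2)H = √(2DSH) ≈ $13,628.43.
Cost at Q = 3,900: (39,840/3,900)×210 + (3,900/2)×11.1 = $2,145.23 + $21,645.00 = $23,790.23.
Excess = $23,790.23 − $13,628.43 = $10,161.80.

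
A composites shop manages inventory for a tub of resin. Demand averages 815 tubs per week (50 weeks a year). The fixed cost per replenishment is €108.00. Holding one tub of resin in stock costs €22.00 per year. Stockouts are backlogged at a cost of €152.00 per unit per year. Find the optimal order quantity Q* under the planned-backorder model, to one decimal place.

Q* ≈ 676.8 tubs

Annual demand D = 815 × 50 = 40,750.
With planned backorders, Q* = √(2DS/H) · √((H+B)/B).
√(2DS/H) = √(2 × 40,750 × 108 / 22) = 632.527.
√((H+B)/B) = √((22+152)/152) = 1.0699.
Q* ≈ 676.756.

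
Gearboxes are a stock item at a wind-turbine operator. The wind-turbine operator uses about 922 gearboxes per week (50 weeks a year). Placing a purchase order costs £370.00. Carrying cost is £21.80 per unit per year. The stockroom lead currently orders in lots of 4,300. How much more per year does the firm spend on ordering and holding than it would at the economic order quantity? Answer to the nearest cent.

Extra cost ≈ £23,566.15 per year

Annual demand D = 922 × 50 = 46,100.
EOQ = √(2DS/H) = √(2 × 46,100 × 370 / 21.8) ≈ 1250.94.
Cost at Q* = (D/Q*)S + (Q*/2)H = √(2DSH) ≈ £27,270.59.
Cost at Q = 4,300: (46,100/4,300)×370 + (4,300/2)×21.8 = £3,966.74 + £46,870.00 = £50,836.74.
Excess = £50,836.74 − £27,270.59 = £23,566.15.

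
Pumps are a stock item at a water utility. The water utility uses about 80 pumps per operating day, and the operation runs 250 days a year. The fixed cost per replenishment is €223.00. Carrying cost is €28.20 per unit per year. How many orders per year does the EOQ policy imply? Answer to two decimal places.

Annual demand D = 80 × 250 = 20,000.
The optimal lot size = √(2DS/H) = √(2 × 20,000 × 223 / 28.2) ≈ 562.42.
Orders per year = D / Q* = 20,000 / 562.42 ≈ 35.561.

N ≈ 35.56 orders per year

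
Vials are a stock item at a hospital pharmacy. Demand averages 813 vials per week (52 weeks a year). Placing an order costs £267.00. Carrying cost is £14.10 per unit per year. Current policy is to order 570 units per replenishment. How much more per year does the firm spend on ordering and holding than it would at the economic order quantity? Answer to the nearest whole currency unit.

Extra cost ≈ £5,980 per year

Annual demand D = 813 × 52 = 42,276.
EOQ = √(2DS/H) = √(2 × 42,276 × 267 / 14.1) ≈ 1265.34.
Cost at Q* = (D/Q*)S + (Q*/2)H = √(2DSH) ≈ £17,841.33.
Cost at Q = 570: (42,276/570)×267 + (570/2)×14.1 = £19,802.97 + £4,018.50 = £23,821.47.
Excess = £23,821.47 − £17,841.33 = £5,980.14.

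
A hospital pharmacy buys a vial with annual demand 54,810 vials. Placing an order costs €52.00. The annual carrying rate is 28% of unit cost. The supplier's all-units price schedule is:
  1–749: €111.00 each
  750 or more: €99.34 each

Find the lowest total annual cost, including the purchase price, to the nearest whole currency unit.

Holding cost per unit per year at price C is H = 0.28·C.
Evaluate total cost at each tier's feasible EOQ or, if the EOQ is below the tier, at the tier's minimum quantity.
EOQ at €111.00 = 428.3 (feasible in tier 1): TC = 54,810×€111.00 + (54,810/428.3)×52 + (428.3/2)×0.28×€111.00 = €6,097,220.28.
EOQ at €99.34 = 452.7 < 750, so use break Q=750: TC = 54,810×€99.34 + (54,810/750.0)×52 + (750.0/2)×0.28×€99.34 = €5,459,056.26.
Lowest total cost among the candidates is at Q = 750.0.

TC* ≈ €5,459,056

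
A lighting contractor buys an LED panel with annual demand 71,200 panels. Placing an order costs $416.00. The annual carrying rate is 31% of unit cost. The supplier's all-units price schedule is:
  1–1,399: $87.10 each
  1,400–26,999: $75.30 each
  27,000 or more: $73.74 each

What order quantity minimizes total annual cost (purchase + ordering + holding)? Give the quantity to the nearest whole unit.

Holding cost per unit per year at price C is H = 0.31·C.
Candidates are each tier's EOQ (if it falls in that tier) and each price-break quantity.
Tier 1 ($87.10): EOQ = 1481.2 exceeds tier's upper bound 1399, so this tier is dominated.
EOQ at $75.30 = 1593.0 (feasible in tier 2): TC = 71,200×$75.30 + (71,200/1593.0)×416 + (1593.0/2)×0.31×$75.30 = $5,398,546.05.
EOQ at $73.74 = 1609.8 < 27000, so use break Q=27000: TC = 71,200×$73.74 + (71,200/27000.0)×416 + (27000.0/2)×0.31×$73.74 = $5,559,986.91.
Lowest total cost is $5,398,546.05 at Q = 1593.0.

Q* ≈ 1,593 panels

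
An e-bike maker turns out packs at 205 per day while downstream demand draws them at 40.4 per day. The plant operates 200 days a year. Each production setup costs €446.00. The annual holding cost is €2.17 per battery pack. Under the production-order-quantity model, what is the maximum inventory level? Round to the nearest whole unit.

I_max ≈ 1,633 packs

Annual demand D = 40.4 × 200 = 8,080.
Production build-up factor (1 − d/p) = 1 − 40.4/205 = 0.8029.
Q* = √(2DS / (H(1 − d/p))) = √(2 × 8,080 × 446 / (2.17 × 0.8029)).
= √(7,207,360 / 1.7424) ≈ 2033.856.
Maximum inventory = Q*(1 − d/p) = 2033.856 × 0.8029 ≈ 1633.038.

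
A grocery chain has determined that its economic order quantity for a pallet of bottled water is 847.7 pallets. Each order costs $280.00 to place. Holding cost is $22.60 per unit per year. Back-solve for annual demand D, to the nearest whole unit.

The basic EOQ model gives Q* = √(2DS/H); rearrange for the unknown.
From Q* = √(2DS/H): D = Q*²H / (2S) = 847.7² × 22.6 / (2 × 280) = 29000.453.

D ≈ 29,000 pallets per year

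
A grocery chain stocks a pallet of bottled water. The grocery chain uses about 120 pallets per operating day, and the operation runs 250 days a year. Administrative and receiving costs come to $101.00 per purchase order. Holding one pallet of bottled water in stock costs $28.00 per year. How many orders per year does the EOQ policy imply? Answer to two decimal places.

Annual demand D = 120 × 250 = 30,000.
EOQ = √(2DS/H) = √(2 × 30,000 × 101 / 28) ≈ 465.22.
Orders per year = D / Q* = 30,000 / 465.22 ≈ 64.486.

N ≈ 64.49 orders per year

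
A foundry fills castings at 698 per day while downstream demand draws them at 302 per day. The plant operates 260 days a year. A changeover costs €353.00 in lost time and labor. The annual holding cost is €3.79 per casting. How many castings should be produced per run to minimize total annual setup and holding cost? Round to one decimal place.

Annual demand D = 302 × 260 = 78,520.
Production build-up factor (1 − d/p) = 1 − 302/698 = 0.5673.
Q* = √(2DS / (H(1 − d/p))) = √(2 × 78,520 × 353 / (3.79 × 0.5673)).
= √(55,435,120 / 2.1502) ≈ 5077.536.

Q* ≈ 5,077.5 castings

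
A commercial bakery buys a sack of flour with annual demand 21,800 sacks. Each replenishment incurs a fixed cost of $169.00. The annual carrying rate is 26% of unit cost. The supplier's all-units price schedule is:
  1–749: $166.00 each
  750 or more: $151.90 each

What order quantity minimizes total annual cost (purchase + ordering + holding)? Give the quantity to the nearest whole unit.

Holding cost per unit per year at price C is H = 0.26·C.
Candidates are each tier's EOQ (if it falls in that tier) and each price-break quantity.
EOQ at $166.00 = 413.2 (feasible in tier 1): TC = 21,800×$166.00 + (21,800/413.2)×169 + (413.2/2)×0.26×$166.00 = $3,636,633.12.
EOQ at $151.90 = 431.9 < 750, so use break Q=750: TC = 21,800×$151.90 + (21,800/750.0)×169 + (750.0/2)×0.26×$151.90 = $3,331,142.52.
Lowest total cost is $3,331,142.52 at Q = 750.0.

Q* ≈ 750 sacks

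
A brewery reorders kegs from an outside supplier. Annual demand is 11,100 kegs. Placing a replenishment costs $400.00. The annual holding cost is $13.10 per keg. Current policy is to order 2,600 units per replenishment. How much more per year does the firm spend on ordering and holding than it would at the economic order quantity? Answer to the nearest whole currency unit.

Extra cost ≈ $7,952 per year

EOQ = √(2DS/H) = √(2 × 11,100 × 400 / 13.1) ≈ 823.32.
Cost at Q* = (D/Q*)S + (Q*/2)H = √(2DSH) ≈ $10,785.55.
Cost at Q = 2,600: (11,100/2,600)×400 + (2,600/2)×13.1 = $1,707.69 + $17,030.00 = $18,737.69.
Excess = $18,737.69 − $10,785.55 = $7,952.15.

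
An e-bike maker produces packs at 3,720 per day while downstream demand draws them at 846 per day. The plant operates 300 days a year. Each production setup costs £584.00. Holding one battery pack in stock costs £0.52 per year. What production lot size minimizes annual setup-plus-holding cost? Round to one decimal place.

Q* ≈ 27,164.0 packs

Annual demand D = 846 × 300 = 253,800.
Production build-up factor (1 − d/p) = 1 − 846/3,720 = 0.7726.
Q* = √(2DS / (H(1 − d/p))) = √(2 × 253,800 × 584 / (0.52 × 0.7726)).
= √(296,438,400 / 0.4017) ≈ 27163.995.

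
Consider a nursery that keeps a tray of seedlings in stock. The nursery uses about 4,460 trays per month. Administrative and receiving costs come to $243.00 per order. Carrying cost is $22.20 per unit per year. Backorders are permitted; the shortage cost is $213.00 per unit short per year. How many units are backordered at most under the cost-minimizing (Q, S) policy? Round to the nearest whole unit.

S* ≈ 107 trays

Annual demand D = 4,460 × 12 = 53,520.
With planned backorders, Q* = √(2DS/H) · √((H+B)/B).
√(2DS/H) = √(2 × 53,520 × 243 / 22.2) = 1082.430.
√((H+B)/B) = √((22.2+213)/213) = 1.0508.
Q* ≈ 1137.440.
S* = Q* · H/(H+B) = 1137.440 × 22.2/235.2 ≈ 107.360.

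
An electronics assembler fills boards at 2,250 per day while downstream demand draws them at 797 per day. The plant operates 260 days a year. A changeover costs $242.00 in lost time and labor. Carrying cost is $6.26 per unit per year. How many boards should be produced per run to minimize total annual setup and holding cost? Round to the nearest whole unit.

Annual demand D = 797 × 260 = 207,220.
Production build-up factor (1 − d/p) = 1 − 797/2,250 = 0.6458.
Q* = √(2DS / (H(1 − d/p))) = √(2 × 207,220 × 242 / (6.26 × 0.6458)).
= √(100,294,480 / 4.0426) ≈ 4980.923.

Q* ≈ 4,981 boards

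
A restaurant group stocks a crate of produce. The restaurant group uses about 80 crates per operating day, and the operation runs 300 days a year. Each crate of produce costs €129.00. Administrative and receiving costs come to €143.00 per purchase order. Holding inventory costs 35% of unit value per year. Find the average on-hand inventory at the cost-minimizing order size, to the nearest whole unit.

Annual demand D = 80 × 300 = 24,000.
Holding cost H = 0.35 × €129.00 = €45.1500 per unit per year.
Q* = √(2DS/H) = √(2 × 24,000 × 143 / 45.15) ≈ 389.91.
Average inventory = Q*/2 ≈ 389.91 / 2 = 194.953.

Average inventory ≈ 195 crates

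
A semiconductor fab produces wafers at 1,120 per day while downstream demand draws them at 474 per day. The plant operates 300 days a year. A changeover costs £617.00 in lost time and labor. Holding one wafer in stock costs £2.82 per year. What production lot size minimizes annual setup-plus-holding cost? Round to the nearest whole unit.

Annual demand D = 474 × 300 = 142,200.
Production build-up factor (1 − d/p) = 1 − 474/1,120 = 0.5768.
Q* = √(2DS / (H(1 − d/p))) = √(2 × 142,200 × 617 / (2.82 × 0.5768)).
= √(175,474,800 / 1.6265) ≈ 10386.652.

Q* ≈ 10,387 wafers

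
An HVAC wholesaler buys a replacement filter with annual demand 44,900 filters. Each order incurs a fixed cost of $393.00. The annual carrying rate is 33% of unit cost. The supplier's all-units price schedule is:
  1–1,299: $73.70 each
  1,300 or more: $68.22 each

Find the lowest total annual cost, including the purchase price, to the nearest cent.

TC* ≈ $3,091,284.81

Holding cost per unit per year at price C is H = 0.33·C.
Candidates are each tier's EOQ (if it falls in that tier) and each price-break quantity.
EOQ at $73.70 = 1204.6 (feasible in tier 1): TC = 44,900×$73.70 + (44,900/1204.6)×393 + (1204.6/2)×0.33×$73.70 = $3,338,427.14.
EOQ at $68.22 = 1252.0 < 1300, so use break Q=1300: TC = 44,900×$68.22 + (44,900/1300.0)×393 + (1300.0/2)×0.33×$68.22 = $3,091,284.81.
Lowest total cost among the candidates is at Q = 1300.0.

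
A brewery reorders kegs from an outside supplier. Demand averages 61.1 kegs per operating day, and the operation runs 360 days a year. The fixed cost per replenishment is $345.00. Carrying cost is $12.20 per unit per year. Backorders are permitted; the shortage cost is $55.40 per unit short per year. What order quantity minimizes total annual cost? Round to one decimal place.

Q* ≈ 1,232.1 kegs

Annual demand D = 61.1 × 360 = 21,996.
With planned backorders, Q* = √(2DS/H) · √((H+B)/B).
√(2DS/H) = √(2 × 21,996 × 345 / 12.2) = 1115.364.
√((H+B)/B) = √((12.2+55.4)/55.4) = 1.1046.
Q* ≈ 1232.069.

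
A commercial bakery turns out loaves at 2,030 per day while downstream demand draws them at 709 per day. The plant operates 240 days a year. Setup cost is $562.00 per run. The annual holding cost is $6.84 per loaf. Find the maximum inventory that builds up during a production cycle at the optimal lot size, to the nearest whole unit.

I_max ≈ 4,266 loaves

Annual demand D = 709 × 240 = 170,160.
Production build-up factor (1 − d/p) = 1 − 709/2,030 = 0.6507.
Q* = √(2DS / (H(1 − d/p))) = √(2 × 170,160 × 562 / (6.84 × 0.6507)).
= √(191,259,840 / 4.4511) ≈ 6555.117.
Maximum inventory = Q*(1 − d/p) = 6555.117 × 0.6507 ≈ 4265.670.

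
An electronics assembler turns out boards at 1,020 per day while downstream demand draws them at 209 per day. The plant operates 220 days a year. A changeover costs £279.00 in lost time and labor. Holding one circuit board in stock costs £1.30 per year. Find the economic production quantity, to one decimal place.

Annual demand D = 209 × 220 = 45,980.
Production build-up factor (1 − d/p) = 1 − 209/1,020 = 0.7951.
Q* = √(2DS / (H(1 − d/p))) = √(2 × 45,980 × 279 / (1.3 × 0.7951)).
= √(25,656,840 / 1.0336) ≈ 4982.182.

Q* ≈ 4,982.2 boards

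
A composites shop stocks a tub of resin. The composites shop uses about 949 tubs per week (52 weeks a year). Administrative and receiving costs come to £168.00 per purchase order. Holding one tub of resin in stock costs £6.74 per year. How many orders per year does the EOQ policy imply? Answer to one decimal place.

Annual demand D = 949 × 52 = 49,348.
EOQ = √(2DS/H) = √(2 × 49,348 × 168 / 6.74) ≈ 1568.46.
Orders per year = D / Q* = 49,348 / 1568.46 ≈ 31.463.

N ≈ 31.5 orders per year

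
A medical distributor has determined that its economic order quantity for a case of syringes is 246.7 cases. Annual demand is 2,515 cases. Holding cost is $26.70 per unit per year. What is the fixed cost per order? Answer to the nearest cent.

The basic EOQ model gives Q* = √(2DS/H); rearrange for the unknown.
From Q* = √(2DS/H): S = Q*²H / (2D) = 246.7² × 26.7 / (2 × 2,515) = 323.0588.

S ≈ $323.06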